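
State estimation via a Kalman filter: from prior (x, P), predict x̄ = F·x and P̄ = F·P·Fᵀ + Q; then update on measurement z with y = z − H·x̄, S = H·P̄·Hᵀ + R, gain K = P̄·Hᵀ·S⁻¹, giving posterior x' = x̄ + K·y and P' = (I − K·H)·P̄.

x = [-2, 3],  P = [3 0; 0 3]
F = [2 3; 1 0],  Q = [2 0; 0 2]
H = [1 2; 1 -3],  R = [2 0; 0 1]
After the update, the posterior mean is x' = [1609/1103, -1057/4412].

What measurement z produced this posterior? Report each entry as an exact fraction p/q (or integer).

z = [1, 2]

x̄ = F·x = [5, -2]
P̄ = F·P·Fᵀ + Q = [41 6; 6 5]
S = H·P̄·Hᵀ + R = [87 5; 5 51]
K = P̄·Hᵀ·S⁻¹ = [647/1103 434/1103; 861/4412 -863/4412]
x' − x̄ = [-3906/1103, 7767/4412] = K·y
y = (KᵀK)⁻¹·Kᵀ·(x' − x̄) = [0, -9]
z = y + H·x̄ = [0, -9] + [1, 11] = [1, 2]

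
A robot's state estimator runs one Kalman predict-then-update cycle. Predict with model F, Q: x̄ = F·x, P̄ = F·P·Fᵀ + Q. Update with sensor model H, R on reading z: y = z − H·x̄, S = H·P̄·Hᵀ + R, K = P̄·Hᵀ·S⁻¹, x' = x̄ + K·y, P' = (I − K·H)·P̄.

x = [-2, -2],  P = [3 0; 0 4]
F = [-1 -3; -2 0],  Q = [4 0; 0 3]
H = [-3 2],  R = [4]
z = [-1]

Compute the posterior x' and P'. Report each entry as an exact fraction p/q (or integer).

x̄ = F·x = [8, 4]
P̄ = F·P·Fᵀ + Q = [43 6; 6 15]
y = z − H·x̄ = [15]
S = H·P̄·Hᵀ + R = [379]
K = P̄·Hᵀ·S⁻¹ = [-117/379; 12/379]
x' = x̄ + K·y = [1277/379, 1696/379]
P' = (I − K·H)·P̄ = [2608/379 3678/379; 3678/379 5541/379]

x' = [1277/379, 1696/379]
P' = [2608/379 3678/379; 3678/379 5541/379]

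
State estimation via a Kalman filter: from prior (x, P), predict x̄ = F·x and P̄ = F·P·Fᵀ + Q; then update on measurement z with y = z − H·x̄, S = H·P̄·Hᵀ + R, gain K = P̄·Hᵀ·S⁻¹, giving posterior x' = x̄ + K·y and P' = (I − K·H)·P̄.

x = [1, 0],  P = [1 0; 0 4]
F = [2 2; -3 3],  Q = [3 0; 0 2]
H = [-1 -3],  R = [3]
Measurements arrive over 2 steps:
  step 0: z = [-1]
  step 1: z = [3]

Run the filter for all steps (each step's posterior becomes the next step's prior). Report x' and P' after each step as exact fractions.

step 0: x̄ = F·x = [2, -3]
step 0: P̄ = F·P·Fᵀ + Q = [23 18; 18 47]
step 0: y = z − H·x̄ = [-8]
step 0: S = H·P̄·Hᵀ + R = [557]
step 0: K = P̄·Hᵀ·S⁻¹ = [-77/557; -159/557]
step 0: x' = x̄ + K·y = [1730/557, -399/557]
step 0: P' = (I − K·H)·P̄ = [6882/557 -2217/557; -2217/557 898/557]
step 1: x̄ = F·x = [2662/557, -6387/557]
step 1: P̄ = F·P·Fᵀ + Q = [15055/557 -35904/557; -35904/557 111040/557]
step 1: y = z − H·x̄ = [-14828/557]
step 1: S = H·P̄·Hᵀ + R = [800662/557]
step 1: K = P̄·Hᵀ·S⁻¹ = [92657/800662; -148608/400331]
step 1: x' = x̄ + K·y = [679932/400331, -634389/400331]
step 1: P' = (I − K·H)·P̄ = [6227373/800662 -1084224/400331; -1084224/400331 510016/400331]

step 0: x' = [1730/557, -399/557], P' = [6882/557 -2217/557; -2217/557 898/557]
step 1: x' = [679932/400331, -634389/400331], P' = [6227373/800662 -1084224/400331; -1084224/400331 510016/400331]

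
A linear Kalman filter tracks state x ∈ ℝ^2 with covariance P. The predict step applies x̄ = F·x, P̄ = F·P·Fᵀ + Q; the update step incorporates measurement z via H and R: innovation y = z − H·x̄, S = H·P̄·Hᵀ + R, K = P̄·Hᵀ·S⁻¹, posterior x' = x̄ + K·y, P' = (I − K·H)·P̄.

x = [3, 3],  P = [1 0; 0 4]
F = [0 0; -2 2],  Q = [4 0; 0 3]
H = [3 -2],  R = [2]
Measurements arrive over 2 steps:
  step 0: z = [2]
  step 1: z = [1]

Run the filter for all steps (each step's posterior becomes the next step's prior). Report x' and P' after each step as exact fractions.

step 0: x̄ = F·x = [0, 0]
step 0: P̄ = F·P·Fᵀ + Q = [4 0; 0 23]
step 0: y = z − H·x̄ = [2]
step 0: S = H·P̄·Hᵀ + R = [130]
step 0: K = P̄·Hᵀ·S⁻¹ = [6/65; -23/65]
step 0: x' = x̄ + K·y = [12/65, -46/65]
step 0: P' = (I − K·H)·P̄ = [188/65 276/65; 276/65 437/65]
step 1: x̄ = F·x = [0, -116/65]
step 1: P̄ = F·P·Fᵀ + Q = [4 0; 0 487/65]
step 1: y = z − H·x̄ = [-167/65]
step 1: S = H·P̄·Hᵀ + R = [4418/65]
step 1: K = P̄·Hᵀ·S⁻¹ = [390/2209; -487/2209]
step 1: x' = x̄ + K·y = [-1002/2209, -2691/2209]
step 1: P' = (I − K·H)·P̄ = [4156/2209 5844/2209; 5844/2209 9253/2209]

step 0: x' = [12/65, -46/65], P' = [188/65 276/65; 276/65 437/65]
step 1: x' = [-1002/2209, -2691/2209], P' = [4156/2209 5844/2209; 5844/2209 9253/2209]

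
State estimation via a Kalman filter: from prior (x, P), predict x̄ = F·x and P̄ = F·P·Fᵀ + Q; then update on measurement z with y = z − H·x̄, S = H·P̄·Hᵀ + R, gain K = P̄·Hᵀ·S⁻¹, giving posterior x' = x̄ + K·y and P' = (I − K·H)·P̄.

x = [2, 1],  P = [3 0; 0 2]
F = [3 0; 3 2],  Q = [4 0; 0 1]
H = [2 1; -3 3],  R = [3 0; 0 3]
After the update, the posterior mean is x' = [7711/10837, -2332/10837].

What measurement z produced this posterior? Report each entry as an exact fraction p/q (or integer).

x̄ = F·x = [6, 8]
P̄ = F·P·Fᵀ + Q = [31 27; 27 36]
S = H·P̄·Hᵀ + R = [271 3; 3 120]
K = P̄·Hᵀ·S⁻¹ = [3572/10837 -1173/10837; 3573/10837 2349/10837]
x' − x̄ = [-57311/10837, -89028/10837] = K·y
y = (KᵀK)⁻¹·Kᵀ·(x' − x̄) = [-19, -9]
z = y + H·x̄ = [-19, -9] + [20, 6] = [1, -3]

z = [1, -3]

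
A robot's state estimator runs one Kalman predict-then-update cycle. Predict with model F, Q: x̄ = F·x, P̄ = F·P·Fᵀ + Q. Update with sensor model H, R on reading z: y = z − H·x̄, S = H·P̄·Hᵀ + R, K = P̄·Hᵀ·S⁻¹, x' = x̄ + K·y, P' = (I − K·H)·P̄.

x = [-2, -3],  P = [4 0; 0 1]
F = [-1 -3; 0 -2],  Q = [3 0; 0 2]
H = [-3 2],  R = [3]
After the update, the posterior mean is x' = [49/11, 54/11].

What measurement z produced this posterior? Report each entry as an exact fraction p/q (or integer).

z = [-3]

x̄ = F·x = [11, 6]
P̄ = F·P·Fᵀ + Q = [16 6; 6 6]
S = H·P̄·Hᵀ + R = [99]
K = P̄·Hᵀ·S⁻¹ = [-4/11; -2/33]
x' − x̄ = [-72/11, -12/11] = K·y
y = (KᵀK)⁻¹·Kᵀ·(x' − x̄) = [18]
z = y + H·x̄ = [18] + [-21] = [-3]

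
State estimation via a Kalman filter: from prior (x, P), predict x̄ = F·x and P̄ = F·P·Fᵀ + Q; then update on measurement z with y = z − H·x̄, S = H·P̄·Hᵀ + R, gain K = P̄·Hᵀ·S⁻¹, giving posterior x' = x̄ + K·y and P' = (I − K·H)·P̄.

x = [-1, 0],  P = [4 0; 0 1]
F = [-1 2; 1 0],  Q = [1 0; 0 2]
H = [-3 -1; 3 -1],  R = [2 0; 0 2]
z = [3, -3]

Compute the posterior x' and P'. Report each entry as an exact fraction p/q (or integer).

x̄ = F·x = [1, -1]
P̄ = F·P·Fᵀ + Q = [9 -4; -4 6]
y = z − H·x̄ = [5, -7]
S = H·P̄·Hᵀ + R = [65 -75; -75 113]
K = P̄·Hᵀ·S⁻¹ = [-137/860 29/172; -84/215 -18/43]
x' = x̄ + K·y = [-42/43, -1/43]
P' = (I − K·H)·P̄ = [47/430 -2/215; -2/215 174/215]

x' = [-42/43, -1/43]
P' = [47/430 -2/215; -2/215 174/215]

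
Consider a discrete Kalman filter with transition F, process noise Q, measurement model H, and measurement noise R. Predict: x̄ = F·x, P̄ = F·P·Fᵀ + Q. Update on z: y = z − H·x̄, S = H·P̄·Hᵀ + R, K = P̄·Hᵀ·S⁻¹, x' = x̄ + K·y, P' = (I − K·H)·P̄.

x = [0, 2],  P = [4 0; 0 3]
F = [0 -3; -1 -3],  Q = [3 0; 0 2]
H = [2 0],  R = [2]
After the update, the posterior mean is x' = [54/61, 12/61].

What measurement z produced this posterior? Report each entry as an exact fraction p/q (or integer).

z = [2]

x̄ = F·x = [-6, -6]
P̄ = F·P·Fᵀ + Q = [30 27; 27 33]
S = H·P̄·Hᵀ + R = [122]
K = P̄·Hᵀ·S⁻¹ = [30/61; 27/61]
x' − x̄ = [420/61, 378/61] = K·y
y = (KᵀK)⁻¹·Kᵀ·(x' − x̄) = [14]
z = y + H·x̄ = [14] + [-12] = [2]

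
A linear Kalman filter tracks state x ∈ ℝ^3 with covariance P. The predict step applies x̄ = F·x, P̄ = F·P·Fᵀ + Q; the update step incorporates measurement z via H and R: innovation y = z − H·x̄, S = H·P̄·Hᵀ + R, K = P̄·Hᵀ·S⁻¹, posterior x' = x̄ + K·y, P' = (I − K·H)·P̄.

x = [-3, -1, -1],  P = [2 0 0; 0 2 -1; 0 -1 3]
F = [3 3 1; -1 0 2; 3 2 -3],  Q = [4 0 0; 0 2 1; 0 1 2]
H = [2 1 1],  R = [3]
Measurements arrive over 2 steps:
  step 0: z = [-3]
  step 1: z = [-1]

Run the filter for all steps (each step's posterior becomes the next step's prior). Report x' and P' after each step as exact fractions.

step 0: x' = [-151/67, -211/134, 184/67], P' = [175/67 150/67 -428/67; 150/67 3759/268 -1257/67; -428/67 -1257/67 2185/67]
step 1: x' = [-50883/33722, -137775/67444, 67115/16861], P' = [198049/67444 80284/16861 -331407/33722; 80284/16861 1828689/67444 -636161/16861; -331407/33722 -636161/16861 1009211/16861]

step 0: x̄ = F·x = [-13, 1, -8]
step 0: P̄ = F·P·Fᵀ + Q = [37 -6 28; -6 16 -27; 28 -27 67]
step 0: y = z − H·x̄ = [30]
step 0: S = H·P̄·Hᵀ + R = [268]
step 0: K = P̄·Hᵀ·S⁻¹ = [24/67; -23/268; 24/67]
step 0: x' = x̄ + K·y = [-151/67, -211/134, 184/67]
step 0: P' = (I − K·H)·P̄ = [175/67 150/67 -428/67; 150/67 3759/268 -1257/67; -428/67 -1257/67 2185/67]
step 1: x̄ = F·x = [-1171/134, 519/67, -1216/67]
step 1: P̄ = F·P·Fᵀ + Q = [20303/268 -6287/67 28551/134; -6287/67 10761/67 -22748/67; 28551/134 -22748/67 49721/67]
step 1: y = z − H·x̄ = [1801/67]
step 1: S = H·P̄·Hᵀ + R = [67444/67]
step 1: K = P̄·Hᵀ·S⁻¹ = [4535/16861; -24561/67444; 13881/16861]
step 1: x' = x̄ + K·y = [-50883/33722, -137775/67444, 67115/16861]
step 1: P' = (I − K·H)·P̄ = [198049/67444 80284/16861 -331407/33722; 80284/16861 1828689/67444 -636161/16861; -331407/33722 -636161/16861 1009211/16861]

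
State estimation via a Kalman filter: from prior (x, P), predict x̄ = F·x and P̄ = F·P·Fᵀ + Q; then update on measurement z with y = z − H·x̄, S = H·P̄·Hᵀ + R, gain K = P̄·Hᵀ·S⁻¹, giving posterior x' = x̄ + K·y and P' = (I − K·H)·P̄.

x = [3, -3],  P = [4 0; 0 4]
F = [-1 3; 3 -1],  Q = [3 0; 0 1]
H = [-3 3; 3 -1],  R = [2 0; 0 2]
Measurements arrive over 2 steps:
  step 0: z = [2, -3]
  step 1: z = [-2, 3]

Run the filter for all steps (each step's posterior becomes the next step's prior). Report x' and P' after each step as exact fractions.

step 0: x' = [-897/826, -591/1652], P' = [61/118 507/826; 507/826 383/413]
step 1: x' = [877419/1453694, -267438/726847], P' = [638249/1453694 719577/1453694; 719577/1453694 1080461/1453694]

step 0: x̄ = F·x = [-12, 12]
step 0: P̄ = F·P·Fᵀ + Q = [43 -24; -24 41]
step 0: y = z − H·x̄ = [-70, 45]
step 0: S = H·P̄·Hᵀ + R = [1190 -798; -798 574]
step 0: K = P̄·Hᵀ·S⁻¹ = [60/413 387/826; 111/236 755/1652]
step 0: x' = x̄ + K·y = [-897/826, -591/1652]
step 0: P' = (I − K·H)·P̄ = [61/118 507/826; 507/826 383/413]
step 1: x̄ = F·x = [3/236, -4791/1652]
step 1: P̄ = F·P·Fᵀ + Q = [6757/826 213/118; 213/118 2393/826]
step 1: y = z − H·x̄ = [2783/413, 51/826]
step 1: S = H·P̄·Hᵀ + R = [28582/413 -25050/413; -25050/413 27956/413]
step 1: K = P̄·Hᵀ·S⁻¹ = [60996/726847 597585/1453694; 270663/726847 539135/1453694]
step 1: x' = x̄ + K·y = [877419/1453694, -267438/726847]
step 1: P' = (I − K·H)·P̄ = [638249/1453694 719577/1453694; 719577/1453694 1080461/1453694]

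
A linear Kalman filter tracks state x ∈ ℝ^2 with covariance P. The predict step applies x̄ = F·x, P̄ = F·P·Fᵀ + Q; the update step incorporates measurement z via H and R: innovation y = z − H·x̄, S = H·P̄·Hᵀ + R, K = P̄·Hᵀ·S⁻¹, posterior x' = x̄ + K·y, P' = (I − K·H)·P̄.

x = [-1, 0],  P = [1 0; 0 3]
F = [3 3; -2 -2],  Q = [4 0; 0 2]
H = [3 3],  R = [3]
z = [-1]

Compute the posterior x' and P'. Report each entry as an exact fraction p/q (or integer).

x' = [-61/31, 50/31]
P' = [472/31 -456/31; -456/31 450/31]

x̄ = F·x = [-3, 2]
P̄ = F·P·Fᵀ + Q = [40 -24; -24 18]
y = z − H·x̄ = [2]
S = H·P̄·Hᵀ + R = [93]
K = P̄·Hᵀ·S⁻¹ = [16/31; -6/31]
x' = x̄ + K·y = [-61/31, 50/31]
P' = (I − K·H)·P̄ = [472/31 -456/31; -456/31 450/31]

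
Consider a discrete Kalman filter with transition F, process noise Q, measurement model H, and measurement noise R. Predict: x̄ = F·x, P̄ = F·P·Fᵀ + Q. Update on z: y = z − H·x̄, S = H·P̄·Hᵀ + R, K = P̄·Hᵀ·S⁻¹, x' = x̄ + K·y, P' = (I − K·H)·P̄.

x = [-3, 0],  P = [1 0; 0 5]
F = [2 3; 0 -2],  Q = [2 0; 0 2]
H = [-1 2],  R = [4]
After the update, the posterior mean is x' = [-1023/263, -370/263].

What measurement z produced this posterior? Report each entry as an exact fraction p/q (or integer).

x̄ = F·x = [-6, 0]
P̄ = F·P·Fᵀ + Q = [51 -30; -30 22]
S = H·P̄·Hᵀ + R = [263]
K = P̄·Hᵀ·S⁻¹ = [-111/263; 74/263]
x' − x̄ = [555/263, -370/263] = K·y
y = (KᵀK)⁻¹·Kᵀ·(x' − x̄) = [-5]
z = y + H·x̄ = [-5] + [6] = [1]

z = [1]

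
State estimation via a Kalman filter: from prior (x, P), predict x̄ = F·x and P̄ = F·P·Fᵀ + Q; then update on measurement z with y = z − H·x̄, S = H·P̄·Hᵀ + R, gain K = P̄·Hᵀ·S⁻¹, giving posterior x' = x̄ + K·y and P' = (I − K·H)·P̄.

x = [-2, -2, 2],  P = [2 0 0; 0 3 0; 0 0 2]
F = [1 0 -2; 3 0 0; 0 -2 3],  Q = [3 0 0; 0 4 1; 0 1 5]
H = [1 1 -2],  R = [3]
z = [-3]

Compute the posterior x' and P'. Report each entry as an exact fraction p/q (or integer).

x' = [-157/234, -25/9, -1/26]
P' = [1193/234 11/9 75/26; 11/9 172/9 10; 75/26 10 181/26]

x̄ = F·x = [-6, -6, 10]
P̄ = F·P·Fᵀ + Q = [13 6 -12; 6 22 1; -12 1 35]
y = z − H·x̄ = [29]
S = H·P̄·Hᵀ + R = [234]
K = P̄·Hᵀ·S⁻¹ = [43/234; 1/9; -9/26]
x' = x̄ + K·y = [-157/234, -25/9, -1/26]
P' = (I − K·H)·P̄ = [1193/234 11/9 75/26; 11/9 172/9 10; 75/26 10 181/26]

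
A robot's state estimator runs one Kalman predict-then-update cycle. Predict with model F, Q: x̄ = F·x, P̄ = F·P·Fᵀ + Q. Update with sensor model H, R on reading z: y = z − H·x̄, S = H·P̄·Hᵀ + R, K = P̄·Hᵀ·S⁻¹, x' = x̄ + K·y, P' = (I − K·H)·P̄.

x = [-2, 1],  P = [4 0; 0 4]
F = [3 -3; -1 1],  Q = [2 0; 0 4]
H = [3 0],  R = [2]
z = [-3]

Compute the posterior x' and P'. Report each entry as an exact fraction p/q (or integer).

x' = [-171/167, 69/167]
P' = [37/167 -12/167; -12/167 708/167]

x̄ = F·x = [-9, 3]
P̄ = F·P·Fᵀ + Q = [74 -24; -24 12]
y = z − H·x̄ = [24]
S = H·P̄·Hᵀ + R = [668]
K = P̄·Hᵀ·S⁻¹ = [111/334; -18/167]
x' = x̄ + K·y = [-171/167, 69/167]
P' = (I − K·H)·P̄ = [37/167 -12/167; -12/167 708/167]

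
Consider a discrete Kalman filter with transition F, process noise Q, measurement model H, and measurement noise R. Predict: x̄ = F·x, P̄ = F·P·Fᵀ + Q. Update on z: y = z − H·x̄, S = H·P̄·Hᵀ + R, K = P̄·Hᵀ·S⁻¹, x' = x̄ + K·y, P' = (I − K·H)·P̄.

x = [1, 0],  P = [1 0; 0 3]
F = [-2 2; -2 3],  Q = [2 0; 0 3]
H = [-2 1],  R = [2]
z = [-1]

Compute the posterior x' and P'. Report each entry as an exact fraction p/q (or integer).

x' = [1/10, -1/2]
P' = [41/5 15; 15 29]

x̄ = F·x = [-2, -2]
P̄ = F·P·Fᵀ + Q = [18 22; 22 34]
y = z − H·x̄ = [-3]
S = H·P̄·Hᵀ + R = [20]
K = P̄·Hᵀ·S⁻¹ = [-7/10; -1/2]
x' = x̄ + K·y = [1/10, -1/2]
P' = (I − K·H)·P̄ = [41/5 15; 15 29]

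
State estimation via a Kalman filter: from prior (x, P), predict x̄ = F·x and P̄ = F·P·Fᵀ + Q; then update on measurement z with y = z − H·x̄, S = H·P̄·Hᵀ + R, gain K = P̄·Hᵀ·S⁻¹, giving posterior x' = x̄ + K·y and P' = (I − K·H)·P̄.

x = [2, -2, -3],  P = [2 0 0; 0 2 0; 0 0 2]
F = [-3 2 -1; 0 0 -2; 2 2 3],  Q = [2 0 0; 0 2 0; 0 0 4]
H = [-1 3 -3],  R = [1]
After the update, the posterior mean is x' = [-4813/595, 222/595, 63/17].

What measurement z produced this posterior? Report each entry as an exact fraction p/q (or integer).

z = [-2]

x̄ = F·x = [-7, 6, -9]
P̄ = F·P·Fᵀ + Q = [30 4 -10; 4 10 -12; -10 -12 38]
S = H·P̄·Hᵀ + R = [595]
K = P̄·Hᵀ·S⁻¹ = [12/595; 62/595; -4/17]
x' − x̄ = [-648/595, -3348/595, 216/17] = K·y
y = (KᵀK)⁻¹·Kᵀ·(x' − x̄) = [-54]
z = y + H·x̄ = [-54] + [52] = [-2]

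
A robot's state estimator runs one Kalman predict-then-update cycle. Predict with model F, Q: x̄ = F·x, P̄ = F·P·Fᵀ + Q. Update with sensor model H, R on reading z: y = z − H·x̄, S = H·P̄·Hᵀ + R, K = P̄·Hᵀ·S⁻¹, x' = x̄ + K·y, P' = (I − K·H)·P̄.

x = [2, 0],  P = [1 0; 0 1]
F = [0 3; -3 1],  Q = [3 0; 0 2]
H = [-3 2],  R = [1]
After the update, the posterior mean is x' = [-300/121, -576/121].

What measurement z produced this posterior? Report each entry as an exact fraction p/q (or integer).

z = [-2]

x̄ = F·x = [0, -6]
P̄ = F·P·Fᵀ + Q = [12 3; 3 12]
S = H·P̄·Hᵀ + R = [121]
K = P̄·Hᵀ·S⁻¹ = [-30/121; 15/121]
x' − x̄ = [-300/121, 150/121] = K·y
y = (KᵀK)⁻¹·Kᵀ·(x' − x̄) = [10]
z = y + H·x̄ = [10] + [-12] = [-2]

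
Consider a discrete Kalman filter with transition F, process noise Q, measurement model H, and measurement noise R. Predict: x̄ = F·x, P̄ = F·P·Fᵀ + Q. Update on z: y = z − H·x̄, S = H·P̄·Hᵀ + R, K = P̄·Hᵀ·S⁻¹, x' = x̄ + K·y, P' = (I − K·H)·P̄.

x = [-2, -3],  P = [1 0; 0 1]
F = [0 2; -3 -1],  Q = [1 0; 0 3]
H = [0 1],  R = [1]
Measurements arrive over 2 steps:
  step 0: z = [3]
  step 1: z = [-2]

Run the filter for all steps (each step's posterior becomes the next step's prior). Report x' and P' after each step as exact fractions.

step 0: x̄ = F·x = [-6, 9]
step 0: P̄ = F·P·Fᵀ + Q = [5 -2; -2 13]
step 0: y = z − H·x̄ = [-6]
step 0: S = H·P̄·Hᵀ + R = [14]
step 0: K = P̄·Hᵀ·S⁻¹ = [-1/7; 13/14]
step 0: x' = x̄ + K·y = [-36/7, 24/7]
step 0: P' = (I − K·H)·P̄ = [33/7 -1/7; -1/7 13/14]
step 1: x̄ = F·x = [48/7, 12]
step 1: P̄ = F·P·Fᵀ + Q = [33/7 -1; -1 91/2]
step 1: y = z − H·x̄ = [-14]
step 1: S = H·P̄·Hᵀ + R = [93/2]
step 1: K = P̄·Hᵀ·S⁻¹ = [-2/93; 91/93]
step 1: x' = x̄ + K·y = [4660/651, -158/93]
step 1: P' = (I − K·H)·P̄ = [3055/651 -2/93; -2/93 91/93]

step 0: x' = [-36/7, 24/7], P' = [33/7 -1/7; -1/7 13/14]
step 1: x' = [4660/651, -158/93], P' = [3055/651 -2/93; -2/93 91/93]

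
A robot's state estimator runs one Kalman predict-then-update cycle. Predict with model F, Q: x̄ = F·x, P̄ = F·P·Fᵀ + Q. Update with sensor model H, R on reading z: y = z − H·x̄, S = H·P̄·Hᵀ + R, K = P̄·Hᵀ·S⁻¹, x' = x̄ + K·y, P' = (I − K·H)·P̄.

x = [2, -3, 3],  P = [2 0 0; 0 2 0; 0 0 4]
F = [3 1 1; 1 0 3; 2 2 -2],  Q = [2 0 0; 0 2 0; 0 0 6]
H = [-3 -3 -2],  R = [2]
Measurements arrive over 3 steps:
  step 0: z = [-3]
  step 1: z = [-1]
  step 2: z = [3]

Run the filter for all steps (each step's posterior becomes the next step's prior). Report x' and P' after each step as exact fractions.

step 0: x' = [26/29, 185/29, -272/29], P' = [139/58 -391/116 47/29; -391/116 4791/232 -1495/58; 47/29 -1495/58 1052/29]
step 1: x' = [19765/9549, -168434/9549, 227570/9549], P' = [576164/181431 -1827250/181431 1901980/181431; -1827250/181431 16709942/181431 -22221764/181431; 1901980/181431 -22221764/181431 30378722/181431]
step 2: x' = [-4957973/9454396, -12389266/21272391, 930973/4727198], P' = [16855319/4727198 -32133778/2363599 35854957/2363599; -32133778/2363599 2663593540/21272391 -1182105052/7090797; 35854957/2363599 -1182105052/7090797 1606387568/7090797]

step 0: x̄ = F·x = [6, 11, -8]
step 0: P̄ = F·P·Fᵀ + Q = [26 18 8; 18 40 -20; 8 -20 38]
step 0: y = z − H·x̄ = [32]
step 0: S = H·P̄·Hᵀ + R = [928]
step 0: K = P̄·Hᵀ·S⁻¹ = [-37/232; -67/464; -5/116]
step 0: x' = x̄ + K·y = [26/29, 185/29, -272/29]
step 0: P' = (I − K·H)·P̄ = [139/58 -391/116 47/29; -391/116 4791/232 -1495/58; 47/29 -1495/58 1052/29]
step 1: x̄ = F·x = [-9/29, -790/29, 966/29]
step 1: P̄ = F·P·Fᵀ + Q = [4279/232 5977/116 -5837/116; 5977/116 19755/58 -21331/58; -5837/116 -21331/58 23755/58]
step 1: y = z − H·x̄ = [-494/29]
step 1: S = H·P̄·Hᵀ + R = [181431/232]
step 1: K = P̄·Hᵀ·S⁻¹ = [-25351/181431; -102274/181431; 100954/181431]
step 1: x' = x̄ + K·y = [19765/9549, -168434/9549, 227570/9549]
step 1: P' = (I − K·H)·P̄ = [576164/181431 -1827250/181431 1901980/181431; -1827250/181431 16709942/181431 -22221764/181431; 1901980/181431 -22221764/181431 30378722/181431]
step 2: x̄ = F·x = [13159/1061, 702475/9549, -250826/3183]
step 2: P̄ = F·P·Fᵀ + Q = [960206/20159 4821324/20159 -5122944/20159; 4821324/20159 285759404/181431 -103499056/60477; -5122944/20159 -103499056/60477 37743130/20159]
step 2: y = z − H·x̄ = [109601/1061]
step 2: S = H·P̄·Hᵀ + R = [56726376/20159]
step 2: K = P̄·Hᵀ·S⁻¹ = [-1183117/9454396; -5089717/7090797; 10845407/14181594]
step 2: x' = x̄ + K·y = [-4957973/9454396, -12389266/21272391, 930973/4727198]
step 2: P' = (I − K·H)·P̄ = [16855319/4727198 -32133778/2363599 35854957/2363599; -32133778/2363599 2663593540/21272391 -1182105052/7090797; 35854957/2363599 -1182105052/7090797 1606387568/7090797]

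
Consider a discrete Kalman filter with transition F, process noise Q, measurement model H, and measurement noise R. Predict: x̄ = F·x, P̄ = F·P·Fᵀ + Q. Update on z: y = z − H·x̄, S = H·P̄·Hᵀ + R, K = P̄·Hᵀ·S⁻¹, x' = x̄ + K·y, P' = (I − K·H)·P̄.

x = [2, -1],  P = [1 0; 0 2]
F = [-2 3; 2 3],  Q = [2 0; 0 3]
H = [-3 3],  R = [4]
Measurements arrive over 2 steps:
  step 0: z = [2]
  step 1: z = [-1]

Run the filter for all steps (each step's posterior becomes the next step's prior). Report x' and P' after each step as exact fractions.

step 0: x̄ = F·x = [-7, 1]
step 0: P̄ = F·P·Fᵀ + Q = [24 14; 14 25]
step 0: y = z − H·x̄ = [-22]
step 0: S = H·P̄·Hᵀ + R = [193]
step 0: K = P̄·Hᵀ·S⁻¹ = [-30/193; 33/193]
step 0: x' = x̄ + K·y = [-691/193, -533/193]
step 0: P' = (I − K·H)·P̄ = [3732/193 3692/193; 3692/193 3736/193]
step 1: x̄ = F·x = [-217/193, -2981/193]
step 1: P̄ = F·P·Fᵀ + Q = [4634/193 18696/193; 18696/193 93435/193]
step 1: y = z − H·x̄ = [8099/193]
step 1: S = H·P̄·Hᵀ + R = [546865/193]
step 1: K = P̄·Hᵀ·S⁻¹ = [42186/546865; 224217/546865]
step 1: x' = x̄ + K·y = [1155413/546865, 962326/546865]
step 1: P' = (I − K·H)·P̄ = [3909398/546865 3965646/546865; 3965646/546865 4264602/546865]

step 0: x' = [-691/193, -533/193], P' = [3732/193 3692/193; 3692/193 3736/193]
step 1: x' = [1155413/546865, 962326/546865], P' = [3909398/546865 3965646/546865; 3965646/546865 4264602/546865]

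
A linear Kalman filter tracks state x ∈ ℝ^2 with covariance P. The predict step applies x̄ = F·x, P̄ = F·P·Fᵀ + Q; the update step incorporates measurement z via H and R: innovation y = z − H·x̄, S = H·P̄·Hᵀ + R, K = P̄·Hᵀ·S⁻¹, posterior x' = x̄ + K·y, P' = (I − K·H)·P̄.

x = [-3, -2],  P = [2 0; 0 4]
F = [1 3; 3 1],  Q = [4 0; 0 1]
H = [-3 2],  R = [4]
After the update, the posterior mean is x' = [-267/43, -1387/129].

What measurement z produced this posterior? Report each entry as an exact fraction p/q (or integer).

x̄ = F·x = [-9, -11]
P̄ = F·P·Fᵀ + Q = [42 18; 18 23]
S = H·P̄·Hᵀ + R = [258]
K = P̄·Hᵀ·S⁻¹ = [-15/43; -4/129]
x' − x̄ = [120/43, 32/129] = K·y
y = (KᵀK)⁻¹·Kᵀ·(x' − x̄) = [-8]
z = y + H·x̄ = [-8] + [5] = [-3]

z = [-3]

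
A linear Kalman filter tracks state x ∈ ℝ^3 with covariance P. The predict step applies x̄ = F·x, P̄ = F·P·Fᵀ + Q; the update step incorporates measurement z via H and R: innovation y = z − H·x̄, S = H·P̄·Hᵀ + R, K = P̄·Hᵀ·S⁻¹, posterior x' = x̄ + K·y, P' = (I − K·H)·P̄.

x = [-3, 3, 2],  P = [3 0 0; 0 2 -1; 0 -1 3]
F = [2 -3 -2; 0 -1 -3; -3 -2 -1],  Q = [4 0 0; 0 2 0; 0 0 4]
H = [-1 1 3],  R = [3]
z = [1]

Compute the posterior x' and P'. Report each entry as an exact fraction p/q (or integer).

x' = [-340/19, -186/19, -89/38]
P' = [1145/38 599/38 357/76; 599/38 875/38 -179/76; 357/76 -179/76 1199/456]

x̄ = F·x = [-19, -9, 1]
P̄ = F·P·Fᵀ + Q = [34 13 -7; 13 25 6; -7 6 38]
y = z − H·x̄ = [-12]
S = H·P̄·Hᵀ + R = [456]
K = P̄·Hᵀ·S⁻¹ = [-7/76; 5/76; 127/456]
x' = x̄ + K·y = [-340/19, -186/19, -89/38]
P' = (I − K·H)·P̄ = [1145/38 599/38 357/76; 599/38 875/38 -179/76; 357/76 -179/76 1199/456]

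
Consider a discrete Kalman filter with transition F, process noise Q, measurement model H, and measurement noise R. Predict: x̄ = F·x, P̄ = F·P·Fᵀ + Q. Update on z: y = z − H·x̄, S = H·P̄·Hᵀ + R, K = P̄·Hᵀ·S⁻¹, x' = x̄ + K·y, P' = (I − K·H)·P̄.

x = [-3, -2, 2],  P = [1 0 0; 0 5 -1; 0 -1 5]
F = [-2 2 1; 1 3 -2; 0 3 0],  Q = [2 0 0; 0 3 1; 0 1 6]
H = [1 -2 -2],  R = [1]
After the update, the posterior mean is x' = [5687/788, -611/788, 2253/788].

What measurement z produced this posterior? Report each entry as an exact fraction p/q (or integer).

x̄ = F·x = [4, -13, -6]
P̄ = F·P·Fᵀ + Q = [27 19 27; 19 81 52; 27 52 51]
S = H·P̄·Hᵀ + R = [788]
K = P̄·Hᵀ·S⁻¹ = [-65/788; -247/788; -179/788]
x' − x̄ = [2535/788, 9633/788, 6981/788] = K·y
y = (KᵀK)⁻¹·Kᵀ·(x' − x̄) = [-39]
z = y + H·x̄ = [-39] + [42] = [3]

z = [3]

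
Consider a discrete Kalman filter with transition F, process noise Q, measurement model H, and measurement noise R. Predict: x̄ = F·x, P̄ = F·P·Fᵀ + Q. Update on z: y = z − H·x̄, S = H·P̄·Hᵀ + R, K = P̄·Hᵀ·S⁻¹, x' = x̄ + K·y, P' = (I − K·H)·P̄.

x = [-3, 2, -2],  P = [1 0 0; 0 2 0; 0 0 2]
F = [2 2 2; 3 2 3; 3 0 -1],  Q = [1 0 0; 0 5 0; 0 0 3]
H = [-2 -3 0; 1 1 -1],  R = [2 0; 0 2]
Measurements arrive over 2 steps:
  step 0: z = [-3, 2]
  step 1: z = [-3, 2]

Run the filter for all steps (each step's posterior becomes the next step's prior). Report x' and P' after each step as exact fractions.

step 0: x' = [16194/12361, -11/12361, -17131/12361], P' = [24231/12361 -15004/12361 7967/12361; -15004/12361 11930/12361 -2606/12361; 7967/12361 -2606/12361 26259/12361]
step 1: x' = [27686879/29125236, 3137707/7281309, -10921/9708412], P' = [29138349/19416824 -6747217/7281309 23422337/58250472; -6747217/7281309 5735834/7281309 -333577/7281309; 23422337/58250472 -333577/7281309 40456061/19416824]

step 0: x̄ = F·x = [-6, -11, -7]
step 0: P̄ = F·P·Fᵀ + Q = [21 26 2; 26 40 3; 2 3 14]
step 0: y = z − H·x̄ = [-48, 12]
step 0: S = H·P̄·Hᵀ + R = [758 -279; -279 119]
step 0: K = P̄·Hᵀ·S⁻¹ = [-1725/12361 630/12361; -2891/12361 -234/12361; -4058/12361 -10449/12361]
step 0: x' = x̄ + K·y = [16194/12361, -11/12361, -17131/12361]
step 0: P' = (I − K·H)·P̄ = [24231/12361 -15004/12361 7967/12361; -15004/12361 11930/12361 -2606/12361; 7967/12361 -2606/12361 26259/12361]
step 1: x̄ = F·x = [-1896/12361, -2833/12361, 65713/12361]
step 1: P̄ = F·P·Fᵀ + Q = [184897/12361 270164/12361 39924/12361; 270164/12361 496021/12361 102292/12361; 39924/12361 102292/12361 233619/12361]
step 1: y = z − H·x̄ = [-49374/12361, 95164/12361]
step 1: S = H·P̄·Hᵀ + R = [8470467/12361 -2821953/12361; -2821953/12361 1195155/12361]
step 1: K = P̄·Hᵀ·S⁻¹ = [-2149481/19416824 5007487/58250472; -1856534/7281309 -338903/7281309; -19419413/58250472 -16769077/19416824]
step 1: x' = x̄ + K·y = [27686879/29125236, 3137707/7281309, -10921/9708412]
step 1: P' = (I − K·H)·P̄ = [29138349/19416824 -6747217/7281309 23422337/58250472; -6747217/7281309 5735834/7281309 -333577/7281309; 23422337/58250472 -333577/7281309 40456061/19416824]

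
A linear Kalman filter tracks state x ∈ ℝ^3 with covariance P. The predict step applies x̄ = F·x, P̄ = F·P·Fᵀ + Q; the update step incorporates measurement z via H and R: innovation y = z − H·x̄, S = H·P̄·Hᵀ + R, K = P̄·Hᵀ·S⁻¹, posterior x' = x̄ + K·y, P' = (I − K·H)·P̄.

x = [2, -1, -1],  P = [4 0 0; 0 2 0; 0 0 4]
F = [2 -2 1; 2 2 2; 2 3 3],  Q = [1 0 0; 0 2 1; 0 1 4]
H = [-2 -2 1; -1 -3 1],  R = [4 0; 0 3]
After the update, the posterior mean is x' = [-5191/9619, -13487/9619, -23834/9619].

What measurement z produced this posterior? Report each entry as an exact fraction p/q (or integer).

z = [2, 2]

x̄ = F·x = [5, 0, -2]
P̄ = F·P·Fᵀ + Q = [29 16 16; 16 42 53; 16 53 74]
S = H·P̄·Hᵀ + R = [214 199; 199 230]
K = P̄·Hᵀ·S⁻¹ = [-4881/9619 1672/9619; 3221/9619 -6509/9619; 5379/9619 -8878/9619]
x' − x̄ = [-53286/9619, -13487/9619, -4596/9619] = K·y
y = (KᵀK)⁻¹·Kᵀ·(x' − x̄) = [14, 9]
z = y + H·x̄ = [14, 9] + [-12, -7] = [2, 2]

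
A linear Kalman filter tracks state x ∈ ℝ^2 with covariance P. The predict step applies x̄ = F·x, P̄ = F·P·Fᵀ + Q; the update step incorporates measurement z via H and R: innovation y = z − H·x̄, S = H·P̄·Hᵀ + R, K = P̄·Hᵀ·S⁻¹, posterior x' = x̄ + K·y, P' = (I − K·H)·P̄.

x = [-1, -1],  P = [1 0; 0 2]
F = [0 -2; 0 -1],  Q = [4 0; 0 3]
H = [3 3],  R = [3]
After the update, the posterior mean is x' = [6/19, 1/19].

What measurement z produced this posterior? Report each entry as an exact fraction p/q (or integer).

x̄ = F·x = [2, 1]
P̄ = F·P·Fᵀ + Q = [12 4; 4 5]
S = H·P̄·Hᵀ + R = [228]
K = P̄·Hᵀ·S⁻¹ = [4/19; 9/76]
x' − x̄ = [-32/19, -18/19] = K·y
y = (KᵀK)⁻¹·Kᵀ·(x' − x̄) = [-8]
z = y + H·x̄ = [-8] + [9] = [1]

z = [1]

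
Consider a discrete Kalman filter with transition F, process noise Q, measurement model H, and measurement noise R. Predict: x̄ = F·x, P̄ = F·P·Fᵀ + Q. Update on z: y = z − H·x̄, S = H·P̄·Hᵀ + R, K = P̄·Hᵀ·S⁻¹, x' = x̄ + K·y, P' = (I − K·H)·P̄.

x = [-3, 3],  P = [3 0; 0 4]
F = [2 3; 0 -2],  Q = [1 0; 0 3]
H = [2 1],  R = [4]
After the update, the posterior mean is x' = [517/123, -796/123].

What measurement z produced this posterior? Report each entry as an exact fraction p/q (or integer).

x̄ = F·x = [3, -6]
P̄ = F·P·Fᵀ + Q = [49 -24; -24 19]
S = H·P̄·Hᵀ + R = [123]
K = P̄·Hᵀ·S⁻¹ = [74/123; -29/123]
x' − x̄ = [148/123, -58/123] = K·y
y = (KᵀK)⁻¹·Kᵀ·(x' − x̄) = [2]
z = y + H·x̄ = [2] + [0] = [2]

z = [2]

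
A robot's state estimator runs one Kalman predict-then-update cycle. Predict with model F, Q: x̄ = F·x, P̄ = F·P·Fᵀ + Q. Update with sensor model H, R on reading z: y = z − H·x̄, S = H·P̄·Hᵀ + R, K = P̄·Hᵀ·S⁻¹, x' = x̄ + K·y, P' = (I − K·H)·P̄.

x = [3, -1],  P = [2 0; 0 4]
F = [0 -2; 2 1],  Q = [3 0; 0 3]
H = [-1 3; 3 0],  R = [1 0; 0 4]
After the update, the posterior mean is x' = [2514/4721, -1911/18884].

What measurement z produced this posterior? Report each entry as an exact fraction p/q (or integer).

z = [-1, 1]

x̄ = F·x = [2, 5]
P̄ = F·P·Fᵀ + Q = [19 -8; -8 15]
S = H·P̄·Hᵀ + R = [203 -129; -129 175]
K = P̄·Hᵀ·S⁻¹ = [-43/4721 1506/4721; 6179/18884 1965/18884]
x' − x̄ = [-6928/4721, -96331/18884] = K·y
y = (KᵀK)⁻¹·Kᵀ·(x' − x̄) = [-14, -5]
z = y + H·x̄ = [-14, -5] + [13, 6] = [-1, 1]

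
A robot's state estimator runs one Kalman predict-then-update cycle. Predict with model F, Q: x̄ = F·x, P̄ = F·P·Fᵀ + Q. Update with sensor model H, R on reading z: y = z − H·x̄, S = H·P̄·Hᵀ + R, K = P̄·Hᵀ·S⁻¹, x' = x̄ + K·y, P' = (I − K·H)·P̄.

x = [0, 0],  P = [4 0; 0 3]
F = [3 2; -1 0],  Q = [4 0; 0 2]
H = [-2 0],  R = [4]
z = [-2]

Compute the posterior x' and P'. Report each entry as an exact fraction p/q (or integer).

x̄ = F·x = [0, 0]
P̄ = F·P·Fᵀ + Q = [52 -12; -12 6]
y = z − H·x̄ = [-2]
S = H·P̄·Hᵀ + R = [212]
K = P̄·Hᵀ·S⁻¹ = [-26/53; 6/53]
x' = x̄ + K·y = [52/53, -12/53]
P' = (I − K·H)·P̄ = [52/53 -12/53; -12/53 174/53]

x' = [52/53, -12/53]
P' = [52/53 -12/53; -12/53 174/53]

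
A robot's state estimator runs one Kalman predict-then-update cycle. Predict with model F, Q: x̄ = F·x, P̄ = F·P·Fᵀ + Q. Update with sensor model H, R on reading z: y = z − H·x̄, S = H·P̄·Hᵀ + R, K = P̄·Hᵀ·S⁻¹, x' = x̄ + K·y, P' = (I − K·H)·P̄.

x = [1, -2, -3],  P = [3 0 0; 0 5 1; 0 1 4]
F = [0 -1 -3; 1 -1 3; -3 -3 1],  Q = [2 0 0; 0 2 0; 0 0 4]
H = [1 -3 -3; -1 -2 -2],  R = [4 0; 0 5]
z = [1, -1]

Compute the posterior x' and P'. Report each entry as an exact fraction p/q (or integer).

x' = [229443/157921, 104794/157921, -97500/157921]
P' = [365150/157921 -175766/157921 217156/157921; -175766/157921 1689165/157921 -1694107/157921; 217156/157921 -1694107/157921 1755379/157921]

x̄ = F·x = [11, -6, 0]
P̄ = F·P·Fᵀ + Q = [49 -31 11; -31 40 8; 11 8 74]
y = z − H·x̄ = [-28, -2]
S = H·P̄·Hᵀ + R = [1343 711; 711 494]
K = P̄·Hᵀ·S⁻¹ = [60245/157921 -1134/1999; -40235/157921 470/1999; 8335/157921 -860/1999]
x' = x̄ + K·y = [229443/157921, 104794/157921, -97500/157921]
P' = (I − K·H)·P̄ = [365150/157921 -175766/157921 217156/157921; -175766/157921 1689165/157921 -1694107/157921; 217156/157921 -1694107/157921 1755379/157921]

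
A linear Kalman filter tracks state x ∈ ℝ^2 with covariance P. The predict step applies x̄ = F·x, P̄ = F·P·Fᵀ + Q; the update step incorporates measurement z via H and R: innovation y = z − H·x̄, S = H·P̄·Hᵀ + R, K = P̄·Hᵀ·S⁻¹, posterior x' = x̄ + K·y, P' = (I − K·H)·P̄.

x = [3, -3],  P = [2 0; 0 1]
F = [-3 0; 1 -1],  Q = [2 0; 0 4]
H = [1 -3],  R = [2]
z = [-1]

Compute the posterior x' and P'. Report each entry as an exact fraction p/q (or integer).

x̄ = F·x = [-9, 6]
P̄ = F·P·Fᵀ + Q = [20 -6; -6 7]
y = z − H·x̄ = [26]
S = H·P̄·Hᵀ + R = [121]
K = P̄·Hᵀ·S⁻¹ = [38/121; -27/121]
x' = x̄ + K·y = [-101/121, 24/121]
P' = (I − K·H)·P̄ = [976/121 300/121; 300/121 118/121]

x' = [-101/121, 24/121]
P' = [976/121 300/121; 300/121 118/121]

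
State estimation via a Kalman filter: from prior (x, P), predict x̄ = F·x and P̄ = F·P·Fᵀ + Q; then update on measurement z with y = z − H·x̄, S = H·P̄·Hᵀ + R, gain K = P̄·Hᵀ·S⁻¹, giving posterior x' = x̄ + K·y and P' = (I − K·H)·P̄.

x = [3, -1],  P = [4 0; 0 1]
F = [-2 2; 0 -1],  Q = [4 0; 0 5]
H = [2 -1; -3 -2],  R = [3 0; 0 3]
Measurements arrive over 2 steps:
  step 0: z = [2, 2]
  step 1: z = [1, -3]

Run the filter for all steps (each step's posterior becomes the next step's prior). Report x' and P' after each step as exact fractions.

step 0: x̄ = F·x = [-8, 1]
step 0: P̄ = F·P·Fᵀ + Q = [24 -2; -2 6]
step 0: y = z − H·x̄ = [19, -20]
step 0: S = H·P̄·Hᵀ + R = [113 -130; -130 219]
step 0: K = P̄·Hᵀ·S⁻¹ = [2110/7847 -1184/7847; -2970/7847 -1978/7847]
step 0: x' = x̄ + K·y = [142/1121, -1289/1121]
step 0: P' = (I − K·H)·P̄ = [2316/7847 -1698/7847; -1698/7847 5514/7847]
step 1: x̄ = F·x = [-2862/1121, 1289/1121]
step 1: P̄ = F·P·Fᵀ + Q = [76292/7847 -14424/7847; -14424/7847 44749/7847]
step 1: y = z − H·x̄ = [8134/1121, -9371/1121]
step 1: S = H·P̄·Hᵀ + R = [431154/7847 -353830/7847; -353830/7847 716077/7847]
step 1: K = P̄·Hᵀ·S⁻¹ = [3110404/11695157 -1729988/11695157; -8800467/23390314 -2929231/11695157]
step 1: x' = x̄ + K·y = [7172350/11695157, 6006585/11695157]
step 1: P' = (I − K·H)·P̄ = [3407484/11695157 -2516244/11695157; -2516244/11695157 16336425/23390314]

step 0: x' = [142/1121, -1289/1121], P' = [2316/7847 -1698/7847; -1698/7847 5514/7847]
step 1: x' = [7172350/11695157, 6006585/11695157], P' = [3407484/11695157 -2516244/11695157; -2516244/11695157 16336425/23390314]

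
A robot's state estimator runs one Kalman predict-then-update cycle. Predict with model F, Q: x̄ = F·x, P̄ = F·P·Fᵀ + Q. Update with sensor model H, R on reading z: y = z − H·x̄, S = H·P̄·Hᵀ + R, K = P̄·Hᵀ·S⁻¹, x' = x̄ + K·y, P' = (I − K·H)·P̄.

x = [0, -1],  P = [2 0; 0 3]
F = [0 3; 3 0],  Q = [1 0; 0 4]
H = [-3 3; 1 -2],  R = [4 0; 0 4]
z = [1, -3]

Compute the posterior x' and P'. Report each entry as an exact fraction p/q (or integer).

x' = [183/163, 264/163]
P' = [2030/489 1694/489; 1694/489 1562/489]

x̄ = F·x = [-3, 0]
P̄ = F·P·Fᵀ + Q = [28 0; 0 22]
y = z − H·x̄ = [-8, 0]
S = H·P̄·Hᵀ + R = [454 -216; -216 120]
K = P̄·Hᵀ·S⁻¹ = [-84/163 -679/978; -33/163 -715/978]
x' = x̄ + K·y = [183/163, 264/163]
P' = (I − K·H)·P̄ = [2030/489 1694/489; 1694/489 1562/489]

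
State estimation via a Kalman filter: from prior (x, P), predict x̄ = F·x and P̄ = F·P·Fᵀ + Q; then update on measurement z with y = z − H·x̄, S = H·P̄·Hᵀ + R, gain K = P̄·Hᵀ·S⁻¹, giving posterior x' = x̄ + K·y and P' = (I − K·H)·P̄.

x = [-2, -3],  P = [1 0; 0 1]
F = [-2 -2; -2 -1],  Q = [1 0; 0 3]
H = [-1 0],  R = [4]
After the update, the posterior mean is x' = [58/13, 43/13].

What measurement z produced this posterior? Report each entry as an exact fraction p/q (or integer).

x̄ = F·x = [10, 7]
P̄ = F·P·Fᵀ + Q = [9 6; 6 8]
S = H·P̄·Hᵀ + R = [13]
K = P̄·Hᵀ·S⁻¹ = [-9/13; -6/13]
x' − x̄ = [-72/13, -48/13] = K·y
y = (KᵀK)⁻¹·Kᵀ·(x' − x̄) = [8]
z = y + H·x̄ = [8] + [-10] = [-2]

z = [-2]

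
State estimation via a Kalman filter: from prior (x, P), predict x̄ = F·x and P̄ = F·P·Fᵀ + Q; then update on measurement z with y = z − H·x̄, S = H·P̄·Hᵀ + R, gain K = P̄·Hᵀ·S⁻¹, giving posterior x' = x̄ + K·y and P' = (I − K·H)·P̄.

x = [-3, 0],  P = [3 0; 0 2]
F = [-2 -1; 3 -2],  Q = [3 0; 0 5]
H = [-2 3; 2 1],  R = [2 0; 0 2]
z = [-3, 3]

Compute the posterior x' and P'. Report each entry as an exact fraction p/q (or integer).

x' = [12198/8069, -261/8069]
P' = [2437/8069 954/8069; 954/8069 1976/8069]

x̄ = F·x = [6, -9]
P̄ = F·P·Fᵀ + Q = [17 -14; -14 40]
y = z − H·x̄ = [36, 0]
S = H·P̄·Hᵀ + R = [598 -4; -4 54]
K = P̄·Hᵀ·S⁻¹ = [-1006/8069 2914/8069; 2010/8069 1942/8069]
x' = x̄ + K·y = [12198/8069, -261/8069]
P' = (I − K·H)·P̄ = [2437/8069 954/8069; 954/8069 1976/8069]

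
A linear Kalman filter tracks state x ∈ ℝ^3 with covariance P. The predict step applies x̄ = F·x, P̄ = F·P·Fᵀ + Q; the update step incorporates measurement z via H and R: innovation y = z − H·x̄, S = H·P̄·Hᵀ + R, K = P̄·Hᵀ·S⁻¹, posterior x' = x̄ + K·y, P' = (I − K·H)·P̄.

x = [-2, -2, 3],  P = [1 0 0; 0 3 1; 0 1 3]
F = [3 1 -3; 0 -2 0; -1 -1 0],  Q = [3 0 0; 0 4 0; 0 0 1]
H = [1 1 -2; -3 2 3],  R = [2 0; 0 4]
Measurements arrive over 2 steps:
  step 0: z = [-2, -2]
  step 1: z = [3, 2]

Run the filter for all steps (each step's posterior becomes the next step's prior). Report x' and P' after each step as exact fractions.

step 0: x̄ = F·x = [-17, 4, 4]
step 0: P̄ = F·P·Fᵀ + Q = [36 0 -3; 0 16 6; -3 6 5]
step 0: y = z − H·x̄ = [19, -73]
step 0: S = H·P̄·Hᵀ + R = [62 -139; -139 563]
step 0: K = P̄·Hᵀ·S⁻¹ = [2461/5195 -472/5195; 9202/15585 3656/15585; 1063/15585 1259/15585]
step 0: x' = x̄ + K·y = [-1420/1039, -5942/3117, -1874/3117]
step 0: P' = (I − K·H)·P̄ = [28434/5195 13756/5195 18634/5195; 13756/5195 29752/15585 26308/15585; 18634/5195 26308/15585 40042/15585]
step 1: x̄ = F·x = [-13100/3117, 11884/3117, 10202/3117]
step 1: P̄ = F·P·Fᵀ + Q = [288127/15585 -149264/15585 -40820/3117; -149264/15585 181348/15585 28408/3117; -40820/3117 28408/3117 42635/3117]
step 1: y = z − H·x̄ = [30971/3117, -87440/3117]
step 1: S = H·P̄·Hᵀ + R = [1303057/15585 -3610411/15585; -3610411/15585 12468898/15585]
step 1: K = P̄·Hᵀ·S⁻¹ = [26438155/206135209 -3098916/29447887; 84860488/206135209 6430740/29447887; -34949385/206135209 2181685/29447887]
step 1: x' = x̄ + K·y = [4885905/206135209, 366313012/206135209, -100991901/206135209]
step 1: P' = (I − K·H)·P̄ = [412012702/206135209 174446820/206135209 266791606/206135209; 174446820/206135209 198946404/206135209 101836124/206135209; 266791606/206135209 101836124/206135209 219263250/206135209]

step 0: x' = [-1420/1039, -5942/3117, -1874/3117], P' = [28434/5195 13756/5195 18634/5195; 13756/5195 29752/15585 26308/15585; 18634/5195 26308/15585 40042/15585]
step 1: x' = [4885905/206135209, 366313012/206135209, -100991901/206135209], P' = [412012702/206135209 174446820/206135209 266791606/206135209; 174446820/206135209 198946404/206135209 101836124/206135209; 266791606/206135209 101836124/206135209 219263250/206135209]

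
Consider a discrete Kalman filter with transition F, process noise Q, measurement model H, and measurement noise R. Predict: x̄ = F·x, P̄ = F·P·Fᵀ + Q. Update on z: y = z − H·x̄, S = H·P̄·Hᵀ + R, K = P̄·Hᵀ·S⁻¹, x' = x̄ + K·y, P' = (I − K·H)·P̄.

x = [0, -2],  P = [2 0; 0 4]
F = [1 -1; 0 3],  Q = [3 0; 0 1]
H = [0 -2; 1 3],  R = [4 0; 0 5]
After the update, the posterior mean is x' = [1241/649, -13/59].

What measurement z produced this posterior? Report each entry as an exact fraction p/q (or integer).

x̄ = F·x = [2, -6]
P̄ = F·P·Fᵀ + Q = [9 -12; -12 37]
S = H·P̄·Hᵀ + R = [152 -198; -198 275]
K = P̄·Hᵀ·S⁻¹ = [57/118 162/649; -17/59 9/59]
x' − x̄ = [-57/649, 341/59] = K·y
y = (KᵀK)⁻¹·Kᵀ·(x' − x̄) = [-10, 19]
z = y + H·x̄ = [-10, 19] + [12, -16] = [2, 3]

z = [2, 3]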